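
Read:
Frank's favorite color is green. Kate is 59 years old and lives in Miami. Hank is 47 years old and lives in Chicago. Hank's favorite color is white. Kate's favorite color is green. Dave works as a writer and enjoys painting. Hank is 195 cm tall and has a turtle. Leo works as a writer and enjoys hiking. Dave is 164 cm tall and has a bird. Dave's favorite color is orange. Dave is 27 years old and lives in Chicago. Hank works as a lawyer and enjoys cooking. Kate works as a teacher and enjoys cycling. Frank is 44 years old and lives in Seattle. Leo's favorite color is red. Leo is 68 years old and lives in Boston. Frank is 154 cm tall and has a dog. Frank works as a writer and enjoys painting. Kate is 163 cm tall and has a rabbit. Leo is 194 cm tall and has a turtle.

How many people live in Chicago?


Count in Chicago: 2

2


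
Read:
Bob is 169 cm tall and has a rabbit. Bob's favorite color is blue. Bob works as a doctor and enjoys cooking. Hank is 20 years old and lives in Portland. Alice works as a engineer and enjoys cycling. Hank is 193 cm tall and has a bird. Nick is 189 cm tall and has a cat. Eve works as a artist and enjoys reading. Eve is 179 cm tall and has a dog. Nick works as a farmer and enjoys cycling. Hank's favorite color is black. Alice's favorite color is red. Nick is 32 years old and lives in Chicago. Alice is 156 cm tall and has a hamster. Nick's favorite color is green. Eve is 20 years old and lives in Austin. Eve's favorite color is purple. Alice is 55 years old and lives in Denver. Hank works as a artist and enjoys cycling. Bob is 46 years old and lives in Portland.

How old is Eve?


Eve is 20 years old

20


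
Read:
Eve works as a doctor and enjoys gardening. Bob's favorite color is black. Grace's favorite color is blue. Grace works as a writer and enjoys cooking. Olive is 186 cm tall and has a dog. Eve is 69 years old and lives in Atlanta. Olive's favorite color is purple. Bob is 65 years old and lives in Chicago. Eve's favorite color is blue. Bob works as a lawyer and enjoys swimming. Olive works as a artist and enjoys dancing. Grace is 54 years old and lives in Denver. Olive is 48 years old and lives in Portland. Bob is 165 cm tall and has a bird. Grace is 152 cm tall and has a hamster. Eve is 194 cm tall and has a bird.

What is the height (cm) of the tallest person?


Tallest: Eve at 194 cm

194


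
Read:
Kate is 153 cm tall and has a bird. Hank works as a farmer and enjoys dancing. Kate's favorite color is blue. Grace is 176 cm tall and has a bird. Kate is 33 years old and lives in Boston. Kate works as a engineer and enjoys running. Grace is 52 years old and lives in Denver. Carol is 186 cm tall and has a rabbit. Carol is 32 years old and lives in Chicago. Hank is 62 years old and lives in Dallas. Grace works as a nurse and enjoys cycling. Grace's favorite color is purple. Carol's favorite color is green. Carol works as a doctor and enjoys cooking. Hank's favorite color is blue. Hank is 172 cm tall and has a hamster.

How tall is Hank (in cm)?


Hank is 172 cm tall

172


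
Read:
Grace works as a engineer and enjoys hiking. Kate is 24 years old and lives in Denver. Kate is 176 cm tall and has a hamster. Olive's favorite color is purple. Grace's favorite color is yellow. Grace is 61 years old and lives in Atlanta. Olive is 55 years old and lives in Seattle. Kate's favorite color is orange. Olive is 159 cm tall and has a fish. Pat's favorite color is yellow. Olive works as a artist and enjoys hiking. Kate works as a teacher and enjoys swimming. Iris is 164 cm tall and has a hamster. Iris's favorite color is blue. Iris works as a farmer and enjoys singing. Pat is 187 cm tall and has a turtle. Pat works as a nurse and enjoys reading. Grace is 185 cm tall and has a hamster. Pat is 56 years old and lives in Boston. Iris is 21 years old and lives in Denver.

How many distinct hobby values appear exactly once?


Unique hobby values: 3

3


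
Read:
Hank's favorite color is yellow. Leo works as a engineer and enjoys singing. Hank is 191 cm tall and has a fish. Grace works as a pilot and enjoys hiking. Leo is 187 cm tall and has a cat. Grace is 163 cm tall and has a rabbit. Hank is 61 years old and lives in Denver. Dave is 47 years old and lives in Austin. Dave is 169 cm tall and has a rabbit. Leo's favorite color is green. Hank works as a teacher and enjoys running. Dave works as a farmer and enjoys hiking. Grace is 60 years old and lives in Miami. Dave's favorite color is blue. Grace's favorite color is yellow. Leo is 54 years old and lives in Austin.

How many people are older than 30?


Filter: 4

4


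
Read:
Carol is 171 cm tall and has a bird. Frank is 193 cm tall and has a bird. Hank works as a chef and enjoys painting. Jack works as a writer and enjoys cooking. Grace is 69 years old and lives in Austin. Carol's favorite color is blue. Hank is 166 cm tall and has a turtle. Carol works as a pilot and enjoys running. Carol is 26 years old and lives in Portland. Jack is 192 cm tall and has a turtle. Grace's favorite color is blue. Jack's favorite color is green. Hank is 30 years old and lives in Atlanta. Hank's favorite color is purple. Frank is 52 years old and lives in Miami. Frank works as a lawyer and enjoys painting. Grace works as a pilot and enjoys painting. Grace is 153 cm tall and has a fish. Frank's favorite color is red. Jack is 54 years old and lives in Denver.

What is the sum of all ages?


52+69+26+54+30 = 231

231


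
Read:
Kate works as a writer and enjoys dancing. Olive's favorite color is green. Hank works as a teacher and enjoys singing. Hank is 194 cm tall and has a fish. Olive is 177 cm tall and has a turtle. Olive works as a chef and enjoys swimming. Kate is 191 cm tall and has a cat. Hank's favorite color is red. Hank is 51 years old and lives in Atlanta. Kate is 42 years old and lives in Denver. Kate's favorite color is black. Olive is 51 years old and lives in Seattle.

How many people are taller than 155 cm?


Taller than 155: 3

3


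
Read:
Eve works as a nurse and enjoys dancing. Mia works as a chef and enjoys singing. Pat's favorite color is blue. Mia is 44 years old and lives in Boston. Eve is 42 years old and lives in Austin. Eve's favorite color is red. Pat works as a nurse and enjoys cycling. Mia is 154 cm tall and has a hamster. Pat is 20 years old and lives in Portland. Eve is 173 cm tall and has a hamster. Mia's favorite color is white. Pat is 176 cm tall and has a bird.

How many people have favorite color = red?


Count: 1

1


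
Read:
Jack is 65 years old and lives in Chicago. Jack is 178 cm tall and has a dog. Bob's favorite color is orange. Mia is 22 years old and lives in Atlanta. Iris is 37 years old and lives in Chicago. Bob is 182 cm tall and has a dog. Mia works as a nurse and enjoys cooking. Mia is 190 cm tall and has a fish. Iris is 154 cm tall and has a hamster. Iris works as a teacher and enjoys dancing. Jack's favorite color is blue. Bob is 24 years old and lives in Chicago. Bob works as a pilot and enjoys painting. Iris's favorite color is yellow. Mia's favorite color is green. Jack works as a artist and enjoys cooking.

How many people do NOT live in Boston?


Not in Boston: 4

4


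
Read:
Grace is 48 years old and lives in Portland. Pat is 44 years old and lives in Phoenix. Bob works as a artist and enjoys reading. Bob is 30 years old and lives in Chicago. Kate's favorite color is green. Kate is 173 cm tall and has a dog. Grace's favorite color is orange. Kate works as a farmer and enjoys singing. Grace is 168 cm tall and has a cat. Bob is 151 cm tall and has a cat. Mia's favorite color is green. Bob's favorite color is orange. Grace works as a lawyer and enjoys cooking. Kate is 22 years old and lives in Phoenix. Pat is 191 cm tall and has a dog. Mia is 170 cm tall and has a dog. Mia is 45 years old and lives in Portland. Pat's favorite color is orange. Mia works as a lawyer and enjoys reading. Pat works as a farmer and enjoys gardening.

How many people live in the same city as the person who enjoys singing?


Person with hobby singing is Kate, city Phoenix. Count = 2

2


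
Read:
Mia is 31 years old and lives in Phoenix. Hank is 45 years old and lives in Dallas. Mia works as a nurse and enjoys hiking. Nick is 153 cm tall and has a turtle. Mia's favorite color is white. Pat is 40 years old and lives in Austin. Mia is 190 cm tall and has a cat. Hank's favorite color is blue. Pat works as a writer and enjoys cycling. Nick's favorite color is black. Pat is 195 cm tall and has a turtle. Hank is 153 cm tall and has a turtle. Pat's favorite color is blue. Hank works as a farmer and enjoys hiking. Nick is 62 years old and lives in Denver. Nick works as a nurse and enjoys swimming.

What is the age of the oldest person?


Oldest: Nick at 62

62


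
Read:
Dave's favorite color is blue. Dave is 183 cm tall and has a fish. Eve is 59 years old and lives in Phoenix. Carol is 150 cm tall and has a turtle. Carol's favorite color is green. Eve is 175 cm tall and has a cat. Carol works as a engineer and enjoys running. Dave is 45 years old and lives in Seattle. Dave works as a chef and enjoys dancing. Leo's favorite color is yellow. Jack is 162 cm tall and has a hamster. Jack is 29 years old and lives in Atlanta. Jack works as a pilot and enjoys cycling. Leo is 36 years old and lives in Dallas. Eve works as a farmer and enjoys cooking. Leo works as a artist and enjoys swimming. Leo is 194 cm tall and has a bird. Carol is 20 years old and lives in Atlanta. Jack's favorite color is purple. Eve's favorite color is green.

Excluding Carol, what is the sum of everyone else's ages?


Sum (excluding Carol): 169

169


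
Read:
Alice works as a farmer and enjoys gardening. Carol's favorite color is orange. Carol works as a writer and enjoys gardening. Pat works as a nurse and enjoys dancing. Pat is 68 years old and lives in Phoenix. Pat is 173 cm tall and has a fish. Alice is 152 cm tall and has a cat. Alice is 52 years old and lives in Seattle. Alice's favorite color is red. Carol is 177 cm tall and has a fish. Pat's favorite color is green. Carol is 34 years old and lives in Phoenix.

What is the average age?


Sum=154, n=3, avg=51.33

51.33


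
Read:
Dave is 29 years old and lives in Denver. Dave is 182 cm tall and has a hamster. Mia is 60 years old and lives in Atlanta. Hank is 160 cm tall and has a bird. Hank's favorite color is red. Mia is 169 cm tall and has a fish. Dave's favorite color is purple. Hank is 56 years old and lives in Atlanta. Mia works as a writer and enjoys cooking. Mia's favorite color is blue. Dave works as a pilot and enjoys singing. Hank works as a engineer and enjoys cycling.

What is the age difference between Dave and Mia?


|29 - 60| = 31

31


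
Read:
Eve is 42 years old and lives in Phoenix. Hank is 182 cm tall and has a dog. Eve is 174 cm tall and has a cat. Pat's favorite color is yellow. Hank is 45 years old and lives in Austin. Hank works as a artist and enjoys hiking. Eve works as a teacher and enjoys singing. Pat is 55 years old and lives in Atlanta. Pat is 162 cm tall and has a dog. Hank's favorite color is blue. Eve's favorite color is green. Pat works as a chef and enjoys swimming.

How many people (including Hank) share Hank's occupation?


Hank is a artist. Count = 1

1


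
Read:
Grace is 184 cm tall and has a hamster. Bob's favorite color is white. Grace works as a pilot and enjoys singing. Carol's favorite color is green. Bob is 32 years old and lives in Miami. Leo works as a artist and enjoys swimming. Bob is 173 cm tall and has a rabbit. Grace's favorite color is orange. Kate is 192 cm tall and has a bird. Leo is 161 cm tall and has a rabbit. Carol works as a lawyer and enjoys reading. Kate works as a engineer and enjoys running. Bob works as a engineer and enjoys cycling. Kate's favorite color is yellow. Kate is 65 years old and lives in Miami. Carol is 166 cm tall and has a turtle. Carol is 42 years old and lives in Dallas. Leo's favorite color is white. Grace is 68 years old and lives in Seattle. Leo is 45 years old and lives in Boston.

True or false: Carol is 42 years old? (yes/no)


Carol is actually 42. yes

yes


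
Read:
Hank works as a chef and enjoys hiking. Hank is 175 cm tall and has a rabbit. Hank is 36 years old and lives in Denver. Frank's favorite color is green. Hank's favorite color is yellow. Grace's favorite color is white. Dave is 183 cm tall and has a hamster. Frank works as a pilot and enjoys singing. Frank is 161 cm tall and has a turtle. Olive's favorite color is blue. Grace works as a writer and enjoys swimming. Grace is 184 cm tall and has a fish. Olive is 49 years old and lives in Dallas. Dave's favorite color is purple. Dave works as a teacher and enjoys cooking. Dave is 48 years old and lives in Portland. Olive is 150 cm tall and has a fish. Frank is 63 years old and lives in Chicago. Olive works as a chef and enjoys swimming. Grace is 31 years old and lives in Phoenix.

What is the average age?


Sum=227, n=5, avg=45.4

45.4


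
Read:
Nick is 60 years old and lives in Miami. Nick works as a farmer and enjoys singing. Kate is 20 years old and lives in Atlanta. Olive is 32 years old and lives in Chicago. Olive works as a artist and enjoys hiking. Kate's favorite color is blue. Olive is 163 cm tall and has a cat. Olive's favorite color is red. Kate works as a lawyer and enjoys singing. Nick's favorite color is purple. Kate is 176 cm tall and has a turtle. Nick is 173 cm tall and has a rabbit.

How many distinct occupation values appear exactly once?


Unique occupation values: 3

3


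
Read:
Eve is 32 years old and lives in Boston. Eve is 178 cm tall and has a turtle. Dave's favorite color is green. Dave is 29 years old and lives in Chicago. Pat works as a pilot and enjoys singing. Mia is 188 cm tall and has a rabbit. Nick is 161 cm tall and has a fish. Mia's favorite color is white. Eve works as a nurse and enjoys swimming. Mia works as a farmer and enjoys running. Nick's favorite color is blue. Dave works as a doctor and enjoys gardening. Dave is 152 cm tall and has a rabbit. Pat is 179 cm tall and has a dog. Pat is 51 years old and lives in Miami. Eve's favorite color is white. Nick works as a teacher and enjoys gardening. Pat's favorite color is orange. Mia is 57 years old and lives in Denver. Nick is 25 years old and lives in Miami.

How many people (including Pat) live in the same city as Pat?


Pat lives in Miami. Count = 2

2


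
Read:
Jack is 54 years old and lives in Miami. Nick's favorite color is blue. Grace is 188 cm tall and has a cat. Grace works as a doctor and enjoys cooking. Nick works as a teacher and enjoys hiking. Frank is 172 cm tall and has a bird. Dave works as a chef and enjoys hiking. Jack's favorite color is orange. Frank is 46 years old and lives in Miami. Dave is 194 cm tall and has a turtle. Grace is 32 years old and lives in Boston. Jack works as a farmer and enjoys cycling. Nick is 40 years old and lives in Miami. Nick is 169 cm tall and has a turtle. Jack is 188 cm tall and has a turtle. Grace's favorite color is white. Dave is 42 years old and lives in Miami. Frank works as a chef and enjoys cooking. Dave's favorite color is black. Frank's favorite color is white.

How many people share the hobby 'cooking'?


Count: 2

2


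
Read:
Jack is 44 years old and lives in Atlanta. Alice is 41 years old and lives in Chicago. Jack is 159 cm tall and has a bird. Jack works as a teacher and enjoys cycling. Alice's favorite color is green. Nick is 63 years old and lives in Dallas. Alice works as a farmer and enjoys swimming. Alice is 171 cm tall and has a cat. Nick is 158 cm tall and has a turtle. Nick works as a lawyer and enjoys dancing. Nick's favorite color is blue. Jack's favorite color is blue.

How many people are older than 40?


Filter: 3

3


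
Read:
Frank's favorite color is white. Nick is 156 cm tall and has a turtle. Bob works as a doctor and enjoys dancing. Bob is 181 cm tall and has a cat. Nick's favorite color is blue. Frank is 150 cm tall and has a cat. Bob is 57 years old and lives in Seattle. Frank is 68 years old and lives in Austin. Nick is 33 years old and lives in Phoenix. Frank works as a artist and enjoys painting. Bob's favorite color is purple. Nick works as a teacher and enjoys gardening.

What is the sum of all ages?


57+33+68 = 158

158


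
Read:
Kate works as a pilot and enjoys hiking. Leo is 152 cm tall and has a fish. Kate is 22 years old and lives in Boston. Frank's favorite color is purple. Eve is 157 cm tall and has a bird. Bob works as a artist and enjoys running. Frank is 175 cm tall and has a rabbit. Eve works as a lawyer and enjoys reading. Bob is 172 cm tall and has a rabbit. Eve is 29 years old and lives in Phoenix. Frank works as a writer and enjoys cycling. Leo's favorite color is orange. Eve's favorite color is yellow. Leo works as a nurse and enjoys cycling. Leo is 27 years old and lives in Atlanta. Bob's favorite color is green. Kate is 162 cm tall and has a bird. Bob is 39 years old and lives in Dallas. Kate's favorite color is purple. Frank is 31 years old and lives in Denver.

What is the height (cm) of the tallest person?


Tallest: Frank at 175 cm

175


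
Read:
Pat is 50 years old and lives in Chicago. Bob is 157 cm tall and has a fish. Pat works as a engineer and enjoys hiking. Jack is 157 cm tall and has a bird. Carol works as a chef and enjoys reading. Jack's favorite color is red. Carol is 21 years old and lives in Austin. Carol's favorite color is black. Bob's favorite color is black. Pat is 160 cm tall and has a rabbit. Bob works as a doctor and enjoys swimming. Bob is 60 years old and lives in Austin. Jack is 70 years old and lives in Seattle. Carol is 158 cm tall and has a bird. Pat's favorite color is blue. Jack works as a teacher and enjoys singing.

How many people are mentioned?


People: Carol, Pat, Jack, Bob. Count = 4

4


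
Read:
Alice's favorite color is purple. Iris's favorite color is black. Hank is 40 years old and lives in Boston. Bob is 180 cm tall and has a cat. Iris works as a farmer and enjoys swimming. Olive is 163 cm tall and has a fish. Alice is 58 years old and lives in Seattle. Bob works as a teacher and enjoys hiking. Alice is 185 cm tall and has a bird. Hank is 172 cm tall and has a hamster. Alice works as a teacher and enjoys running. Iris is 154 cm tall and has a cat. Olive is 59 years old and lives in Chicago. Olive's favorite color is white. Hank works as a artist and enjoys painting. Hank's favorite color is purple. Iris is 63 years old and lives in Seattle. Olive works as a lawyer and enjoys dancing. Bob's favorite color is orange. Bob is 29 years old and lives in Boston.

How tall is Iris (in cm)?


Iris is 154 cm tall

154


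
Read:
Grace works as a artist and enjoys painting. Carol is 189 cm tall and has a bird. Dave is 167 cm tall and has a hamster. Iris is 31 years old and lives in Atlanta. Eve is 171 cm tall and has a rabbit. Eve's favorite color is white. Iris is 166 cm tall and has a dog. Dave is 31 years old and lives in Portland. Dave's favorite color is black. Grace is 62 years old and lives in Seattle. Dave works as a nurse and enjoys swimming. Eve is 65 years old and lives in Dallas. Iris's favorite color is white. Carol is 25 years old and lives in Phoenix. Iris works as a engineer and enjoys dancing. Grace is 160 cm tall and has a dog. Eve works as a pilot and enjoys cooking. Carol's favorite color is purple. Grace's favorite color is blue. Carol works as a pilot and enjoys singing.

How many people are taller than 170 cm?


Taller than 170: 2

2


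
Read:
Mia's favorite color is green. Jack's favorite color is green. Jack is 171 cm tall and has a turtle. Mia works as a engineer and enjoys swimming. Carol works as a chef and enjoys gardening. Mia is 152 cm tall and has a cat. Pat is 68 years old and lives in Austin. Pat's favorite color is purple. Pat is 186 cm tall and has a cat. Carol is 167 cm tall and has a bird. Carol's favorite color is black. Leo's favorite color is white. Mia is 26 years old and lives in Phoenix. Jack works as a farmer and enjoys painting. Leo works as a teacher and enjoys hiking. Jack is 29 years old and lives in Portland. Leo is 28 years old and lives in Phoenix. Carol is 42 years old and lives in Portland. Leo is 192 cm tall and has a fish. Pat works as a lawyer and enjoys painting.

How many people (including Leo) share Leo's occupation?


Leo is a teacher. Count = 1

1


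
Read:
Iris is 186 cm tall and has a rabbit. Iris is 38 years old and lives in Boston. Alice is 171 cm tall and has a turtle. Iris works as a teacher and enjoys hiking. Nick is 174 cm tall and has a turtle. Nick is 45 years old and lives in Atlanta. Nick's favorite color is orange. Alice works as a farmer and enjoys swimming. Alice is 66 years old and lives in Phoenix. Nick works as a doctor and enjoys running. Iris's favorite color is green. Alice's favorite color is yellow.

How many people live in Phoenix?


Count in Phoenix: 1

1


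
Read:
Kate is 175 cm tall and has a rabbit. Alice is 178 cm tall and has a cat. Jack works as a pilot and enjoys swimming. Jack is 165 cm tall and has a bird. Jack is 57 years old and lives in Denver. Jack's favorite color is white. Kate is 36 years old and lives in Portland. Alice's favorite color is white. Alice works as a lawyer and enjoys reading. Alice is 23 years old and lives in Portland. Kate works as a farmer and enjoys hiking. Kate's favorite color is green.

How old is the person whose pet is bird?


Person with pet=bird is Jack, age 57

57


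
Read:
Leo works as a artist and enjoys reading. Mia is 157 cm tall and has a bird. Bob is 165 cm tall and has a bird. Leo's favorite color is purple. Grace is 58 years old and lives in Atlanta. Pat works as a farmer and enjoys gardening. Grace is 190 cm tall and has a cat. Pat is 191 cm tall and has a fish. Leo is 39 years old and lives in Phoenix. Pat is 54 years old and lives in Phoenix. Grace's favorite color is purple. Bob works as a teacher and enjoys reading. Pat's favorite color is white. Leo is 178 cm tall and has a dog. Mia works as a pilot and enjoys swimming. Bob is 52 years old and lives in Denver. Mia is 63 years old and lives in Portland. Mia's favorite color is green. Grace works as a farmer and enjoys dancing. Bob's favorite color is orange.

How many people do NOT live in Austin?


Not in Austin: 5

5


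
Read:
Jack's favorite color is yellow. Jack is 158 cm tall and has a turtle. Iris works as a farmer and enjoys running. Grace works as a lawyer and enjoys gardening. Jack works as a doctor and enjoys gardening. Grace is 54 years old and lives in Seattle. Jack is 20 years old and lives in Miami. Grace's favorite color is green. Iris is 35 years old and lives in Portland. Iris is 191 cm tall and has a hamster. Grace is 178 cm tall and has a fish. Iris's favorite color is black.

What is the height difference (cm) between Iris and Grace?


|191 - 178| = 13

13


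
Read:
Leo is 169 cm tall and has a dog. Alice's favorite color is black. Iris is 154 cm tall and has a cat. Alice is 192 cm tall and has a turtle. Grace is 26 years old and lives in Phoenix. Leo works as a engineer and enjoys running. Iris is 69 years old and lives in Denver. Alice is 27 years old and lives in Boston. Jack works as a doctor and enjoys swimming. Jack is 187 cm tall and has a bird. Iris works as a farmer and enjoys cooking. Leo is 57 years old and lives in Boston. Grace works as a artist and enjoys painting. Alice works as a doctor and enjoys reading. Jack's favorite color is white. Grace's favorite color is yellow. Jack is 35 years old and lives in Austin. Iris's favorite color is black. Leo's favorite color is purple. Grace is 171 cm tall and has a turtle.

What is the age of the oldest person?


Oldest: Iris at 69

69


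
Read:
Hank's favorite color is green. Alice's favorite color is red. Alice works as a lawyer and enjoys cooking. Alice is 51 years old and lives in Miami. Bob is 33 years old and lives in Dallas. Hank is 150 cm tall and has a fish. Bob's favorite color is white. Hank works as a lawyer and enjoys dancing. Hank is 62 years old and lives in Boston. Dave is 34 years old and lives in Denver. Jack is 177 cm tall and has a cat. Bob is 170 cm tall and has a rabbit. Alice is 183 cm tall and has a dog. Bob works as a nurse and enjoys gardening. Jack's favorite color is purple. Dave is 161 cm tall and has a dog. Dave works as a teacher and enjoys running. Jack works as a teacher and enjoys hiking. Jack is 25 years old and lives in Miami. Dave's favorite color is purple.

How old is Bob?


Bob is 33 years old

33


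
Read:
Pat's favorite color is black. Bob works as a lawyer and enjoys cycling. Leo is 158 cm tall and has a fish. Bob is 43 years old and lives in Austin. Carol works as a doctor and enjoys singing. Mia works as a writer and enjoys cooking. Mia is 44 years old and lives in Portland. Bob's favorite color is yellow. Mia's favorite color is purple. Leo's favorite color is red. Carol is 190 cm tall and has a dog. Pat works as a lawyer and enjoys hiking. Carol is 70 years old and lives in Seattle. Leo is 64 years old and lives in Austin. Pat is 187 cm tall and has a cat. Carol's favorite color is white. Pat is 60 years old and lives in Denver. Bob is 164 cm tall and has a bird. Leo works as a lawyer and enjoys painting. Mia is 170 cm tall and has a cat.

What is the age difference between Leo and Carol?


|64 - 70| = 6

6


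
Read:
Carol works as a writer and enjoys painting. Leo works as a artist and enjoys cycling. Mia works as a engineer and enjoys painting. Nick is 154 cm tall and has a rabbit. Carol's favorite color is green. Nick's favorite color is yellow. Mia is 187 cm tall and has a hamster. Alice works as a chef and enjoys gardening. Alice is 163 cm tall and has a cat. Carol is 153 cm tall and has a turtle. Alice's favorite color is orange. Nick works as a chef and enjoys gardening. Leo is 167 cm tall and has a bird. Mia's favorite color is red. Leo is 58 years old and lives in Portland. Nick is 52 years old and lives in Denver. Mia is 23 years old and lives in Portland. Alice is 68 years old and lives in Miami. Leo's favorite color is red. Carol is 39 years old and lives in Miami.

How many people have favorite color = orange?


Count: 1

1


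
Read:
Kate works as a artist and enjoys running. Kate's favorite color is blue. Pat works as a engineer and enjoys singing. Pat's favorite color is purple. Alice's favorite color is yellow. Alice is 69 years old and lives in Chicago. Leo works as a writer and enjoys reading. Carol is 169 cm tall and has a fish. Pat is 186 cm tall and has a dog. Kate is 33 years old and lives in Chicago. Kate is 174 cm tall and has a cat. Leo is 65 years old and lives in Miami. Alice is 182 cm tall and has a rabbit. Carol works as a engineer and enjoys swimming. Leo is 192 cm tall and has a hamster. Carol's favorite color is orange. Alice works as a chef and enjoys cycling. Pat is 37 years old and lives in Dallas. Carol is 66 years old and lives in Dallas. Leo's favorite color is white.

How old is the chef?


The chef is Alice, age 69

69


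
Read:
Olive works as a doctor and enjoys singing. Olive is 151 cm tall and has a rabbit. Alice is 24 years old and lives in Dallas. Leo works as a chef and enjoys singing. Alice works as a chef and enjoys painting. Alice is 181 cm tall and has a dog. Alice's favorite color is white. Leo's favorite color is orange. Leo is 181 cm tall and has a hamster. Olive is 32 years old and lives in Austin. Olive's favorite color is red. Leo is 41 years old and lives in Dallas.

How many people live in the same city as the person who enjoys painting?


Person with hobby painting is Alice, city Dallas. Count = 2

2


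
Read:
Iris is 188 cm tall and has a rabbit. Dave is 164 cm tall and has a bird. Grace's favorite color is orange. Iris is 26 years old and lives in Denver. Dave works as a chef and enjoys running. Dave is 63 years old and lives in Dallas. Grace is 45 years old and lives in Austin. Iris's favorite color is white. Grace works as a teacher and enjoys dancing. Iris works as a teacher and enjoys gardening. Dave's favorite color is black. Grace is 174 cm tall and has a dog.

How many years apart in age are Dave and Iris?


63 vs 26, diff = 37

37


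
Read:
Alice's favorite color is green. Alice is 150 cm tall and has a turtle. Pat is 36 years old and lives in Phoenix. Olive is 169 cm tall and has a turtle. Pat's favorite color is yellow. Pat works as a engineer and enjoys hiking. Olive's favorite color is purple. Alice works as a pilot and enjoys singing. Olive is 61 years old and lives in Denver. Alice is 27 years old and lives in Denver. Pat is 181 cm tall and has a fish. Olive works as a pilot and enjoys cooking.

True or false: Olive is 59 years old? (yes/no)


Olive is actually 61. no

no


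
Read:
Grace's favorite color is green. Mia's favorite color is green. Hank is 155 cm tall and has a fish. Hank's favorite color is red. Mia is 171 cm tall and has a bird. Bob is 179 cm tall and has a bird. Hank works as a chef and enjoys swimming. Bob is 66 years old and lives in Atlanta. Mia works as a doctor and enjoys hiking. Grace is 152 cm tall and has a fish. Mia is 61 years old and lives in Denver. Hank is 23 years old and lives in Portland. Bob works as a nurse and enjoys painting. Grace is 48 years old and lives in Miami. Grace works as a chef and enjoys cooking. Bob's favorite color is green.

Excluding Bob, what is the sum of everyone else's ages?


Sum (excluding Bob): 132

132


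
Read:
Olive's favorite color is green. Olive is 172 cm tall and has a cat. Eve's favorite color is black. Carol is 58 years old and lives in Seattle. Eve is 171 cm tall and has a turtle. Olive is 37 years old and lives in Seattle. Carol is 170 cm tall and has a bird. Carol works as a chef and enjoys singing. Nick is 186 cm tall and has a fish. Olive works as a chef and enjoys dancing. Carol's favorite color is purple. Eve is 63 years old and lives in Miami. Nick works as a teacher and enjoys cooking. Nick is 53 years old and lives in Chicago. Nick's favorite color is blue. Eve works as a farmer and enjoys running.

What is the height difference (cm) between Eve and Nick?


|171 - 186| = 15

15


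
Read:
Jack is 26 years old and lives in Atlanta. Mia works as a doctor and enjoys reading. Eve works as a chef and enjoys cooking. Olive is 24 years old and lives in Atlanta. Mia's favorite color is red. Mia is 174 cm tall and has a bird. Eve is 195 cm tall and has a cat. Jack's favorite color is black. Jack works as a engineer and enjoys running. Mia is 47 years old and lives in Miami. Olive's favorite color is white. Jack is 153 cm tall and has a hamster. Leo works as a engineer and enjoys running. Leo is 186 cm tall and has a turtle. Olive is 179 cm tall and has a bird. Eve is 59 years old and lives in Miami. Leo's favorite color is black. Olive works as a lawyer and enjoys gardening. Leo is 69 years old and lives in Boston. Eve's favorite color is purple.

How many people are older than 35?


Filter: 3

3


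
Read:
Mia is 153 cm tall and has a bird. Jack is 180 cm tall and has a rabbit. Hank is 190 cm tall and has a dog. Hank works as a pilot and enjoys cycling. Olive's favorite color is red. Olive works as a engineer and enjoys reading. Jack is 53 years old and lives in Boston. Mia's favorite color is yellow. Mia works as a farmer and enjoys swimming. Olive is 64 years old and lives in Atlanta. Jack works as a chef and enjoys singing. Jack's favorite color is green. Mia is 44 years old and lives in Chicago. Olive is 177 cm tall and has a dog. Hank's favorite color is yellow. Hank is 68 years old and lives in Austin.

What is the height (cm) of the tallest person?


Tallest: Hank at 190 cm

190


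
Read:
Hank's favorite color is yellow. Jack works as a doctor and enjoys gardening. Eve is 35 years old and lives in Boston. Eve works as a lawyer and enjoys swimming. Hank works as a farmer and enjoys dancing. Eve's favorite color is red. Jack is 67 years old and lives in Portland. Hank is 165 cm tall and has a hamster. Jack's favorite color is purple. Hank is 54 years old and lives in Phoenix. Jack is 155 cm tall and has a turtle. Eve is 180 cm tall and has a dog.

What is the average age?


Sum=156, n=3, avg=52

52


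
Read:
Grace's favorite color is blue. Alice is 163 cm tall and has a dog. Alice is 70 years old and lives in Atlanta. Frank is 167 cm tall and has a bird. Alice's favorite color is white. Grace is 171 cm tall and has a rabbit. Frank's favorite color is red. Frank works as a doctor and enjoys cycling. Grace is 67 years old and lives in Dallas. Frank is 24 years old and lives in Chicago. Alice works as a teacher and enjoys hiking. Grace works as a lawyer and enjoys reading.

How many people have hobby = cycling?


Count: 1

1


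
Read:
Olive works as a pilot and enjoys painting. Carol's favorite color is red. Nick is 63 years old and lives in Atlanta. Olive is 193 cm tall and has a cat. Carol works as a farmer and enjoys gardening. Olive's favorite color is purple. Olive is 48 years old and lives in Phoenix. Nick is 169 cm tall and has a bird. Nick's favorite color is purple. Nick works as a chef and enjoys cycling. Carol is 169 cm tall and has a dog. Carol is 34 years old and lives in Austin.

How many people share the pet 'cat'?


Count: 1

1


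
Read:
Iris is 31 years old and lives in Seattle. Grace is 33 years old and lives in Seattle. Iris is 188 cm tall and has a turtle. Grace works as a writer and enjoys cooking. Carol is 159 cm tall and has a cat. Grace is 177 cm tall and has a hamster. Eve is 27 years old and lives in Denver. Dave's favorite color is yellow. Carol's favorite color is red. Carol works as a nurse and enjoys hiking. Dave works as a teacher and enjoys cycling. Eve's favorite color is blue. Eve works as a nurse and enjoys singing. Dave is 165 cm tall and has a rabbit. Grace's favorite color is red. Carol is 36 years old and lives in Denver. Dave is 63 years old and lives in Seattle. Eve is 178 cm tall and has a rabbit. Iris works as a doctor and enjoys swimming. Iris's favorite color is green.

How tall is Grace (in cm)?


Grace is 177 cm tall

177


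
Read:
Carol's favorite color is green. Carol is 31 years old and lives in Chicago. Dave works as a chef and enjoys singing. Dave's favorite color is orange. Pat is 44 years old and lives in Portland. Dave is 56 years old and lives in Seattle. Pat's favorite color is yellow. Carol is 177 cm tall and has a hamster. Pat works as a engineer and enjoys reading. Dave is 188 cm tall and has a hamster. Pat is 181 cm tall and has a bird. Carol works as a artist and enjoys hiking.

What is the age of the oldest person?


Oldest: Dave at 56

56


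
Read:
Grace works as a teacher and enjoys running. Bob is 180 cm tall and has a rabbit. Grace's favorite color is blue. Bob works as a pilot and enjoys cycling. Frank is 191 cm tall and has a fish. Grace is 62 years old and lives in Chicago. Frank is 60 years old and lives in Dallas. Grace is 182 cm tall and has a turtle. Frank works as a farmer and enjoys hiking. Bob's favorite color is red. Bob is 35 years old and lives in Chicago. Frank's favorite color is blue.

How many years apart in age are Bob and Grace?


35 vs 62, diff = 27

27


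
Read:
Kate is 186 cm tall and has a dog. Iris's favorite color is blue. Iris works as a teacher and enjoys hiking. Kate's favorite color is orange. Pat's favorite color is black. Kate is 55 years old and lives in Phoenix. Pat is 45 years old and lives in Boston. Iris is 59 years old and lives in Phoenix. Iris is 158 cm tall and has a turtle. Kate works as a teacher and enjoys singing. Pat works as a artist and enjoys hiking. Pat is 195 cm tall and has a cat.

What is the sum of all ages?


59+55+45 = 159

159


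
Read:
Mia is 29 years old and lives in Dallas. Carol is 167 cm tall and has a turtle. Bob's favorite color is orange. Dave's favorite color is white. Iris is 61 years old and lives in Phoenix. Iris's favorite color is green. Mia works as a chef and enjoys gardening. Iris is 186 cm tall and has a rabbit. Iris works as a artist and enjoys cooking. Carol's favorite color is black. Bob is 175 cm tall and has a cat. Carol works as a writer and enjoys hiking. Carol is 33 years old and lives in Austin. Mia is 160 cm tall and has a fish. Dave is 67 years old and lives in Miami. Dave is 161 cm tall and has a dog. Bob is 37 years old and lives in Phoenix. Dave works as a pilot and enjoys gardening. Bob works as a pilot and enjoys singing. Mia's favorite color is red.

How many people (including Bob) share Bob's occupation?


Bob is a pilot. Count = 2

2


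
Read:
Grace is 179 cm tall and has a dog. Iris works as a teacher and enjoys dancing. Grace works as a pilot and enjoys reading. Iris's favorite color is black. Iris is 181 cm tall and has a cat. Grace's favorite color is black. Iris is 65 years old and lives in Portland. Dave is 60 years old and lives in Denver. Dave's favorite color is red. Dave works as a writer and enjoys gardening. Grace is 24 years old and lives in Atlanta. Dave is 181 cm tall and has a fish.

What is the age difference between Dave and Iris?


|60 - 65| = 5

5


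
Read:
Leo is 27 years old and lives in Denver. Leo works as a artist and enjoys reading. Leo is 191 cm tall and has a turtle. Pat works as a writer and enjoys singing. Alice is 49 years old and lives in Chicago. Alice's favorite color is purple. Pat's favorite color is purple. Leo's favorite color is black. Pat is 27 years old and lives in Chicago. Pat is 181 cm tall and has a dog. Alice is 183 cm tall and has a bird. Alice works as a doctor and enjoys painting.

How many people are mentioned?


People: Leo, Pat, Alice. Count = 3

3


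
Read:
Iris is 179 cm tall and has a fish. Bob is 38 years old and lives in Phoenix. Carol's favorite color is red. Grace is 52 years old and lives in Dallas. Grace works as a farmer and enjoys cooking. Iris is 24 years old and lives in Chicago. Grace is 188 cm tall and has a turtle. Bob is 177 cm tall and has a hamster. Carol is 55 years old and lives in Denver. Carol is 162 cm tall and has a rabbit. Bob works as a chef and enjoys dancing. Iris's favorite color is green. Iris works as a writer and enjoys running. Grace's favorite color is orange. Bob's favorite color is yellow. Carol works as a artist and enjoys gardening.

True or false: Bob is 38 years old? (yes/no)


Bob is actually 38. yes

yes


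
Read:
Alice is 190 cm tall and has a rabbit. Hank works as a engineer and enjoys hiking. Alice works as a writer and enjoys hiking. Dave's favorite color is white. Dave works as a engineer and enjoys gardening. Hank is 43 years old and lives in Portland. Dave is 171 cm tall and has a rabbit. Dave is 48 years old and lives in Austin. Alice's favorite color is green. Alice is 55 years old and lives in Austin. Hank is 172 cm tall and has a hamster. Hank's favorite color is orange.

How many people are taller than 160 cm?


Taller than 160: 3

3


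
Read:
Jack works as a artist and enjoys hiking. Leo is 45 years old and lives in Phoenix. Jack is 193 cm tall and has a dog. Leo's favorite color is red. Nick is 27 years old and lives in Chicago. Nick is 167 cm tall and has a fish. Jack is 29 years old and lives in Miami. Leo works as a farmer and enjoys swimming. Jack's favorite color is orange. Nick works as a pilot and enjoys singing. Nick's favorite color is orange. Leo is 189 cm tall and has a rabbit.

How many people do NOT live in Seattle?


Not in Seattle: 3

3


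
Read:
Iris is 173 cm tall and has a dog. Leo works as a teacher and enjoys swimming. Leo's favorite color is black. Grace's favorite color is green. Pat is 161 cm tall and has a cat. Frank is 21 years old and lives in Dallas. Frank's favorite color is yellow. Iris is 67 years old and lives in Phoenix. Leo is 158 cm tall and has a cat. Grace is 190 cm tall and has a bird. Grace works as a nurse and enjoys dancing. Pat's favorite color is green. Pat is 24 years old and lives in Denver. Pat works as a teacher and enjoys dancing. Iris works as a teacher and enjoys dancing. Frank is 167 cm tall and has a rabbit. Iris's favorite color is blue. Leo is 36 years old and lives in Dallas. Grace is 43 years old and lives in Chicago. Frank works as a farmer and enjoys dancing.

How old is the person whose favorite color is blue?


Person with favorite color=blue is Iris, age 67

67
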